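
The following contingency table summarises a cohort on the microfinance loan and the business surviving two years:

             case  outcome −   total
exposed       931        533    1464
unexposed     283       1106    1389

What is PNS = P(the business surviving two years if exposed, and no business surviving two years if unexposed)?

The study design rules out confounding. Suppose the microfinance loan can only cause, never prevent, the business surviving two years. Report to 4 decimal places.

p₁ = P(outcome | exposed) = 931/1464 = 0.63593
p₀ = P(outcome | unexposed) = 283/1389 = 0.20374
Under exogeneity and monotonicity, PNS = p₁ − p₀.
PNS = 0.63593 − 0.20374 = 0.43219

PNS ≈ 0.4322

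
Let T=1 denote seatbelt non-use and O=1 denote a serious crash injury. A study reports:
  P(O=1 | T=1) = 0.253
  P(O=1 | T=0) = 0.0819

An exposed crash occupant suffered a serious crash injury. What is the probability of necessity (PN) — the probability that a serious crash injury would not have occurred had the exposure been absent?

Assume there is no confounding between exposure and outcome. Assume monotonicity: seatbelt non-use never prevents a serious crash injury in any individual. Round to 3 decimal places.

PN ≈ 0.676

Let p₁ = 0.253, p₀ = 0.0819.
Under exogeneity and monotonicity, PN = (p₁ − p₀) / p₁.
PN = (0.253 − 0.0819) / 0.253 = 0.1711 / 0.253 ≈ 0.6763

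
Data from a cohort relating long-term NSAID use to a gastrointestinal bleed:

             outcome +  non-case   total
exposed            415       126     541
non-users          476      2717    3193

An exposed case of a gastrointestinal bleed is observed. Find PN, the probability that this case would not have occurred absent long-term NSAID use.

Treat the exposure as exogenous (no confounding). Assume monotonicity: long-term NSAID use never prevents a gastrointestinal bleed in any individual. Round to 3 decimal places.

PN ≈ 0.806

p₁ = P(outcome | exposed) = 415/541 = 0.7671
p₀ = P(outcome | unexposed) = 476/3193 = 0.14908
Under exogeneity and monotonicity, PN = (p₁ − p₀)/p₁.
PN = (0.7671 − 0.14908) / 0.7671 ≈ 0.8057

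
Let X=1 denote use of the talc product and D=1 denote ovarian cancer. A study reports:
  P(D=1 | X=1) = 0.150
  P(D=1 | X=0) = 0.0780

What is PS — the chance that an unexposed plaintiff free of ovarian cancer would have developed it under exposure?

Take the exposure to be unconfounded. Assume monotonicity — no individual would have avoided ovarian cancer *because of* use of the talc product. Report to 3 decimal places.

PS ≈ 0.078

Let p₁ = 0.15, p₀ = 0.078.
Under exogeneity and monotonicity, PS = (p₁ − p₀) / (1 − p₀).
PS = (0.15 − 0.078) / (1 − 0.078) = 0.072 / 0.922 ≈ 0.0781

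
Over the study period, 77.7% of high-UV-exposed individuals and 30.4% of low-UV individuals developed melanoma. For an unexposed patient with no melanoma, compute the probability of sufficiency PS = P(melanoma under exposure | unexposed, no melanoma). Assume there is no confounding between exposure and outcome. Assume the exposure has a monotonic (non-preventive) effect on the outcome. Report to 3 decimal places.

PS ≈ 0.680

p₁ = 0.777, p₀ = 0.304.
Under exogeneity and monotonicity, PS = (p₁ − p₀) / (1 − p₀).
PS = (0.777 − 0.304) / (1 − 0.304) = 0.473 / 0.696 ≈ 0.6796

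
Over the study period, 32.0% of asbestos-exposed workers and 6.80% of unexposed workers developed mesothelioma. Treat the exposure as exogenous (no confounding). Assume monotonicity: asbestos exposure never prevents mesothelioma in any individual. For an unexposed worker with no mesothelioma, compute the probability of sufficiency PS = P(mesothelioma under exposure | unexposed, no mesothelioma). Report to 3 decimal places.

PS ≈ 0.270

p₁ = 0.32, p₀ = 0.068.
Under exogeneity and monotonicity, PS = (p₁ − p₀) / (1 − p₀).
PS = (0.32 − 0.068) / (1 − 0.068) = 0.252 / 0.932 ≈ 0.2704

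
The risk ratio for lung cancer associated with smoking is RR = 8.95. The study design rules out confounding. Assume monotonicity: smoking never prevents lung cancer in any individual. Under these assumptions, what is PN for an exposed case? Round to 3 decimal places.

Under exogeneity and monotonicity, PN = (RR − 1) / RR = 1 − 1/RR.
PN = (8.95 − 1) / 8.95 = 7.95 / 8.95 ≈ 0.8883

PN ≈ 0.888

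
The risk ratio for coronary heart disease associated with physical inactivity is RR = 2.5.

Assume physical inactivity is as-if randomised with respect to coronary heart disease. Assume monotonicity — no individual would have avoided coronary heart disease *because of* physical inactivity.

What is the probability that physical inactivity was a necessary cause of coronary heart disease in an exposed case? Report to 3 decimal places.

Under exogeneity and monotonicity, PN = (RR − 1) / RR = 1 − 1/RR.
PN = (2.5 − 1) / 2.5 = 1.5 / 2.5 ≈ 0.6000

PN ≈ 0.600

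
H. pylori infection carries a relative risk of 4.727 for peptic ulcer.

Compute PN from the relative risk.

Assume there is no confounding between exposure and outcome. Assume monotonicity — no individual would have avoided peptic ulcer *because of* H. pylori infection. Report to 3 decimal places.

PN ≈ 0.788

Under exogeneity and monotonicity, PN = (RR − 1) / RR = 1 − 1/RR.
PN = (4.727 − 1) / 4.727 = 3.727 / 4.727 ≈ 0.7884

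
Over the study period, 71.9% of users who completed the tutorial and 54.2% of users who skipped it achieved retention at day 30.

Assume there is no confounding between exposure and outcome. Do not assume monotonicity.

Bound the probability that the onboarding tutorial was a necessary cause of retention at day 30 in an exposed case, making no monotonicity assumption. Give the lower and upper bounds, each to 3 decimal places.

p₁ = 0.719, p₀ = 0.542.
Under exogeneity alone the bounds on PN are max{0,(p₁−p₀)/p₁} ≤ PN ≤ min{1,(1−p₀)/p₁}.
  lower = (p₁ − p₀)/p₁ = 0.177 / 0.719 ≈ 0.2462
  upper = min{1, (1 − p₀)/p₁} = 0.458 / 0.719 ≈ 0.6370

0.246 ≤ PN ≤ 0.637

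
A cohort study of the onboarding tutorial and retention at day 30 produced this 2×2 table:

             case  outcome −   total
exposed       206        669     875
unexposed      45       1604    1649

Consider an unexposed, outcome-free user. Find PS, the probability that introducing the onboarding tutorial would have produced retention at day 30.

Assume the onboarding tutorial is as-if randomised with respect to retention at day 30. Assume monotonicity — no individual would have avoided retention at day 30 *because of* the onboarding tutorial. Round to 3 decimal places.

PS ≈ 0.214

p₁ = P(outcome | exposed) = 206/875 = 0.23543
p₀ = P(outcome | unexposed) = 45/1649 = 0.027289
Under exogeneity and monotonicity, PS = (p₁ − p₀)/(1 − p₀).
PS = (0.23543 − 0.027289) / 0.97271 ≈ 0.2140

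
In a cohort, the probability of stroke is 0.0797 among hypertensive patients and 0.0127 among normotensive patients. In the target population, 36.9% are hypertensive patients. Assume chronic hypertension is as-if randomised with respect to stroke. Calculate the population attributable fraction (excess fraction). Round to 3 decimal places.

Let p₁ = 0.0797, p₀ = 0.0127.
Overall risk P(Y=1) = π·p₁ + (1−π)·p₀ = 0.369×0.0797 + 0.631×0.0127 = 0.037423.
Under exogeneity, PAF = [P(Y=1) − p₀] / P(Y=1).
PAF = (0.037423 − 0.0127) / 0.037423 ≈ 0.6606

PAF ≈ 0.661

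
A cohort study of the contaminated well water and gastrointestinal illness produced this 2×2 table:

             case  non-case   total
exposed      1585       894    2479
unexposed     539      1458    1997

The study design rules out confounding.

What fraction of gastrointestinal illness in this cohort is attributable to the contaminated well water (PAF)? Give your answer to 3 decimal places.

PAF ≈ 0.431

p₁ = P(outcome | exposed) = 1585/2479 = 0.63937
p₀ = P(outcome | unexposed) = 539/1997 = 0.2699
Exposure prevalence π = 2479/4476 = 0.55384; overall risk P(Y=1) = 0.47453.
Under exogeneity, PAF = [P(Y=1) − p₀]/P(Y=1).
PAF = (0.47453 − 0.2699) / 0.47453 ≈ 0.4312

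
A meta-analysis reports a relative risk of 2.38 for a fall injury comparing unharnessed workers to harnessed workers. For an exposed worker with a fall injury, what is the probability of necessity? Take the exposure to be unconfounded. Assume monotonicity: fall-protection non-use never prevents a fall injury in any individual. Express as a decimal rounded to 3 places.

PN ≈ 0.580

Under exogeneity and monotonicity, PN = (RR − 1) / RR = 1 − 1/RR.
PN = (2.38 − 1) / 2.38 = 1.38 / 2.38 ≈ 0.5798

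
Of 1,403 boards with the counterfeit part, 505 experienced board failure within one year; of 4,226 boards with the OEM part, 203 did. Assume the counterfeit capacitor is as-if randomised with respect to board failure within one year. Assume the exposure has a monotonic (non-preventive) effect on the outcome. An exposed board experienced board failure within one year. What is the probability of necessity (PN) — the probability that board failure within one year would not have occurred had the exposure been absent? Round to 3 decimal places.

PN ≈ 0.867

p₁ = P(outcome | exposed) = 505/1403 = 0.35994
p₀ = P(outcome | unexposed) = 203/4226 = 0.048036
Under exogeneity and monotonicity, PN = (p₁ − p₀) / p₁.
PN = (0.35994 − 0.048036) / 0.35994 = 0.31191 / 0.35994 ≈ 0.8665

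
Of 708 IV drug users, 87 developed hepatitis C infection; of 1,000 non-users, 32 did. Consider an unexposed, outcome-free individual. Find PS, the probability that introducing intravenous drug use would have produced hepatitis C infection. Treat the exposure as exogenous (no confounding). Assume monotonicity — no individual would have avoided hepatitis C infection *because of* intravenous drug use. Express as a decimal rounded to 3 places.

p₁ = P(outcome | exposed) = 87/708 = 0.12288
p₀ = P(outcome | unexposed) = 32/1000 = 0.032
Under exogeneity and monotonicity, PS = (p₁ − p₀) / (1 − p₀).
PS = (0.12288 − 0.032) / (1 − 0.032) = 0.090881 / 0.968 ≈ 0.0939

PS ≈ 0.094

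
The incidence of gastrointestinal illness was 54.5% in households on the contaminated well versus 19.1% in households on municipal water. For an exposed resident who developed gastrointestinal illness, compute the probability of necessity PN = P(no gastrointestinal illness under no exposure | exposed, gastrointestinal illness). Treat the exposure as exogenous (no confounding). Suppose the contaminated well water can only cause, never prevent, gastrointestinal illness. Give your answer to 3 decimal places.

PN ≈ 0.650

p₁ = 0.545, p₀ = 0.191.
Under exogeneity and monotonicity, PN = (p₁ − p₀) / p₁.
PN = (0.545 − 0.191) / 0.545 = 0.354 / 0.545 ≈ 0.6495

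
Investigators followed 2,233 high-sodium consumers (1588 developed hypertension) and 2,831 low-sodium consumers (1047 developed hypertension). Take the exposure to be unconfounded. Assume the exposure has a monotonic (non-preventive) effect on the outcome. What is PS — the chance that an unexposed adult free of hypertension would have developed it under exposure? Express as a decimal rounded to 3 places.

p₁ = P(outcome | exposed) = 1588/2233 = 0.71115
p₀ = P(outcome | unexposed) = 1047/2831 = 0.36983
Under exogeneity and monotonicity, PS = (p₁ − p₀) / (1 − p₀).
PS = (0.71115 − 0.36983) / (1 − 0.36983) = 0.34132 / 0.63017 ≈ 0.5416

PS ≈ 0.542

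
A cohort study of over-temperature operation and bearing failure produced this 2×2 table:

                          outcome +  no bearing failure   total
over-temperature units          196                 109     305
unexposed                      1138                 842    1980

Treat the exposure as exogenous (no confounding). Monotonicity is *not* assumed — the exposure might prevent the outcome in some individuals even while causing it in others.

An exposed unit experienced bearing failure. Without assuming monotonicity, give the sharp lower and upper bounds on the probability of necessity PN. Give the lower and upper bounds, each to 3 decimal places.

0.106 ≤ PN ≤ 0.662

p₁ = P(outcome | exposed) = 196/305 = 0.64262
p₀ = P(outcome | unexposed) = 1138/1980 = 0.57475
Under exogeneity alone the bounds on PN are max{0,(p₁−p₀)/p₁} ≤ PN ≤ min{1,(1−p₀)/p₁}.
  lower = (p₁ − p₀)/p₁ = 0.067875 / 0.64262 ≈ 0.1056
  upper = min{1, (1 − p₀)/p₁} = 0.42525 / 0.64262 ≈ 0.6617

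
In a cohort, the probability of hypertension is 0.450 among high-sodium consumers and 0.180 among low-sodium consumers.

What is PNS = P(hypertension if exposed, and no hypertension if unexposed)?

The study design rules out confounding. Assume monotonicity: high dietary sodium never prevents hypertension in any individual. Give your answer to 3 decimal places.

Let p₁ = 0.45, p₀ = 0.18.
Under exogeneity and monotonicity, PNS = p₁ − p₀.
PNS = 0.45 − 0.18 = 0.27

PNS ≈ 0.270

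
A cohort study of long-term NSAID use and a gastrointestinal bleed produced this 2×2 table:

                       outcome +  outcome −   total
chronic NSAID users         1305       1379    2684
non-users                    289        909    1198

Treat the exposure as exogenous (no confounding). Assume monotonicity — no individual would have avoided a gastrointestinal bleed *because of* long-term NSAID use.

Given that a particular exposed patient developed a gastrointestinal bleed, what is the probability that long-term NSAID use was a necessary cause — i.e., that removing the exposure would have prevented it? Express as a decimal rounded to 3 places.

p₁ = P(outcome | exposed) = 1305/2684 = 0.48621
p₀ = P(outcome | unexposed) = 289/1198 = 0.24124
Under exogeneity and monotonicity, PN = (p₁ − p₀)/p₁.
PN = (0.48621 − 0.24124) / 0.48621 ≈ 0.5038

PN ≈ 0.504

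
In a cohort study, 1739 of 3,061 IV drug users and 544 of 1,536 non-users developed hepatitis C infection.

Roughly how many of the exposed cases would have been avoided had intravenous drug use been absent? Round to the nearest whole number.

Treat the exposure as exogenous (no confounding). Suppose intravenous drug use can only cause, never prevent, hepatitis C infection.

about 655 cases

p₁ = P(outcome | exposed) = 1739/3061 = 0.56811
p₀ = P(outcome | unexposed) = 544/1536 = 0.35417
PN = (p₁ − p₀)/p₁ = (0.56811 − 0.35417) / 0.56811 ≈ 0.37659.
Attributable cases ≈ PN × (exposed cases) = 0.37659 × 1739 ≈ 654.90.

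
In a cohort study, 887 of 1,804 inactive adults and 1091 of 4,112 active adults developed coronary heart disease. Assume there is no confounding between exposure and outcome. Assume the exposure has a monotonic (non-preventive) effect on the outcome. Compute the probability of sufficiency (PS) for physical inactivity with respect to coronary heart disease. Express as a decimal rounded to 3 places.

p₁ = P(outcome | exposed) = 887/1804 = 0.49169
p₀ = P(outcome | unexposed) = 1091/4112 = 0.26532
Under exogeneity and monotonicity, PS = (p₁ − p₀) / (1 − p₀).
PS = (0.49169 − 0.26532) / (1 − 0.26532) = 0.22636 / 0.73468 ≈ 0.3081

PS ≈ 0.308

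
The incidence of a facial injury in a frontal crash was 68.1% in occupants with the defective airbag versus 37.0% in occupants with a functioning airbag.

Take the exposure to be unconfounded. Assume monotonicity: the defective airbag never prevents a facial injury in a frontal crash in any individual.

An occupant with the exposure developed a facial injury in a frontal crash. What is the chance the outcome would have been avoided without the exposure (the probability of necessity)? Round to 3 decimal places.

p₁ = 0.681, p₀ = 0.37.
Under exogeneity and monotonicity, PN = (p₁ − p₀) / p₁.
PN = (0.681 − 0.37) / 0.681 = 0.311 / 0.681 ≈ 0.4567

PN ≈ 0.457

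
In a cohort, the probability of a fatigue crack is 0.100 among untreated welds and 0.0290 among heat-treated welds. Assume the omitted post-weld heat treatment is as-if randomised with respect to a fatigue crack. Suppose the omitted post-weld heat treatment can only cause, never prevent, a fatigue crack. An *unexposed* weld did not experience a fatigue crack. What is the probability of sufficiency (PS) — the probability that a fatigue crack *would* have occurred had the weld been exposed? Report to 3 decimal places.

PS ≈ 0.073

Let p₁ = 0.1, p₀ = 0.029.
Under exogeneity and monotonicity, PS = (p₁ − p₀) / (1 − p₀).
PS = (0.1 − 0.029) / (1 − 0.029) = 0.071 / 0.971 ≈ 0.0731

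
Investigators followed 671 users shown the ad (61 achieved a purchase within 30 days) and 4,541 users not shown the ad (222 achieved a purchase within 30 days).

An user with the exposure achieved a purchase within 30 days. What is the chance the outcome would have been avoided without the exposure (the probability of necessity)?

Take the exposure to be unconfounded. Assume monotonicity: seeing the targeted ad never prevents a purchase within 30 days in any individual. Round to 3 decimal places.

p₁ = P(outcome | exposed) = 61/671 = 0.090909
p₀ = P(outcome | unexposed) = 222/4541 = 0.048888
Under exogeneity and monotonicity, PN = (p₁ − p₀) / p₁.
PN = (0.090909 − 0.048888) / 0.090909 = 0.042021 / 0.090909 ≈ 0.4622

PN ≈ 0.462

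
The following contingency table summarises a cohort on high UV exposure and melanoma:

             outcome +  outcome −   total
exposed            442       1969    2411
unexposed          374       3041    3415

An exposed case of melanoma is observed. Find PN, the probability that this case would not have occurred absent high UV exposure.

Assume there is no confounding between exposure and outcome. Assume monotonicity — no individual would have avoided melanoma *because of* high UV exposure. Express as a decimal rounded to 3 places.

p₁ = P(outcome | exposed) = 442/2411 = 0.18333
p₀ = P(outcome | unexposed) = 374/3415 = 0.10952
Under exogeneity and monotonicity, PN = (p₁ − p₀)/p₁.
PN = (0.18333 − 0.10952) / 0.18333 ≈ 0.4026

PN ≈ 0.403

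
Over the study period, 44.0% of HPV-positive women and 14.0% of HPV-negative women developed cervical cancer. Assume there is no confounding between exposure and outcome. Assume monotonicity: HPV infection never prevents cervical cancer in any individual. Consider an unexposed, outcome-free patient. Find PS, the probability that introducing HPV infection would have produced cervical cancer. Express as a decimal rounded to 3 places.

p₁ = 0.44, p₀ = 0.14.
Under exogeneity and monotonicity, PS = (p₁ − p₀) / (1 − p₀).
PS = (0.44 − 0.14) / (1 − 0.14) = 0.3 / 0.86 ≈ 0.3488

PS ≈ 0.349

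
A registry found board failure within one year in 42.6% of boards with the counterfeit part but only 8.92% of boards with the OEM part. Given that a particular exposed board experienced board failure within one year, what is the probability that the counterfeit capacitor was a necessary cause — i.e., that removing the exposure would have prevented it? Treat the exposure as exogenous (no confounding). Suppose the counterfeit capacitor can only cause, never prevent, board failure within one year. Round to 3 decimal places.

PN ≈ 0.791

p₁ = 0.426, p₀ = 0.0892.
Under exogeneity and monotonicity, PN = (p₁ − p₀) / p₁.
PN = (0.426 − 0.0892) / 0.426 = 0.3368 / 0.426 ≈ 0.7906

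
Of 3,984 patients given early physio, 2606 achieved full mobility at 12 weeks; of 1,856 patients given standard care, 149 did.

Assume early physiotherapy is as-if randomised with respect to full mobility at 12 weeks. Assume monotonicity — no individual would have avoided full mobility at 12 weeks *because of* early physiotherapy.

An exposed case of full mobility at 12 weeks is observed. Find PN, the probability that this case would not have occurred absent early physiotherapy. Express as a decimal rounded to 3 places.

p₁ = P(outcome | exposed) = 2606/3984 = 0.65412
p₀ = P(outcome | unexposed) = 149/1856 = 0.08028
Under exogeneity and monotonicity, PN = (p₁ − p₀) / p₁.
PN = (0.65412 − 0.08028) / 0.65412 = 0.57384 / 0.65412 ≈ 0.8773

PN ≈ 0.877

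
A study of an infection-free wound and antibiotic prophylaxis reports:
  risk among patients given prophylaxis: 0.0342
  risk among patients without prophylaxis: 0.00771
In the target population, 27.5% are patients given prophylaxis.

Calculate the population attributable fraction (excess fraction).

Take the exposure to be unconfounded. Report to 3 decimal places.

PAF ≈ 0.486

Let p₁ = 0.0342, p₀ = 0.00771.
Overall risk P(Y=1) = π·p₁ + (1−π)·p₀ = 0.275×0.0342 + 0.725×0.00771 = 0.014995.
Under exogeneity, PAF = [P(Y=1) − p₀] / P(Y=1).
PAF = (0.014995 − 0.00771) / 0.014995 ≈ 0.4858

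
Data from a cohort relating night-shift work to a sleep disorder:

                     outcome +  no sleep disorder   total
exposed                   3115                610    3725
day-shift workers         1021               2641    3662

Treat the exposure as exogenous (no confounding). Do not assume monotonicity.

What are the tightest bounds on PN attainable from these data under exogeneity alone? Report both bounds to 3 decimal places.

p₁ = P(outcome | exposed) = 3115/3725 = 0.83624
p₀ = P(outcome | unexposed) = 1021/3662 = 0.27881
Under exogeneity alone the bounds on PN are max{0,(p₁−p₀)/p₁} ≤ PN ≤ min{1,(1−p₀)/p₁}.
  lower = (p₁ − p₀)/p₁ = 0.55743 / 0.83624 ≈ 0.6666
  upper = min{1, (1 − p₀)/p₁} = 0.72119 / 0.83624 ≈ 0.8624

0.667 ≤ PN ≤ 0.862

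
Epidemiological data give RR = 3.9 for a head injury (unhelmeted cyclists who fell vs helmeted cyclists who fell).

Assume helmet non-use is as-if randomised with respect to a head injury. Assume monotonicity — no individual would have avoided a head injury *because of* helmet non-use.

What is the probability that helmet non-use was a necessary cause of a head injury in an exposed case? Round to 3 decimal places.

Under exogeneity and monotonicity, PN = (RR − 1) / RR = 1 − 1/RR.
PN = (3.9 − 1) / 3.9 = 2.9 / 3.9 ≈ 0.7436

PN ≈ 0.744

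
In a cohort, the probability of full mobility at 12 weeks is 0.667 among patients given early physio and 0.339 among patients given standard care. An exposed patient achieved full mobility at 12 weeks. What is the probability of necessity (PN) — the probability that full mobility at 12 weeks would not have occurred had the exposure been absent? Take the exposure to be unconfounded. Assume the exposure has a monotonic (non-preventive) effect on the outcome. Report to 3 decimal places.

PN ≈ 0.492

Let p₁ = 0.667, p₀ = 0.339.
Under exogeneity and monotonicity, PN = (p₁ − p₀) / p₁.
PN = (0.667 − 0.339) / 0.667 = 0.328 / 0.667 ≈ 0.4918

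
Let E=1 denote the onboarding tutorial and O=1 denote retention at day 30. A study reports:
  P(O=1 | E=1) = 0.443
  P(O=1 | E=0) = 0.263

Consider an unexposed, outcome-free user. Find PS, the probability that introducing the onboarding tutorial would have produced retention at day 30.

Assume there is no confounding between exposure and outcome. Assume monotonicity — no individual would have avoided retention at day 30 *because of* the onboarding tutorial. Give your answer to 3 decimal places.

PS ≈ 0.244

Let p₁ = 0.443, p₀ = 0.263.
Under exogeneity and monotonicity, PS = (p₁ − p₀) / (1 − p₀).
PS = (0.443 − 0.263) / (1 − 0.263) = 0.18 / 0.737 ≈ 0.2442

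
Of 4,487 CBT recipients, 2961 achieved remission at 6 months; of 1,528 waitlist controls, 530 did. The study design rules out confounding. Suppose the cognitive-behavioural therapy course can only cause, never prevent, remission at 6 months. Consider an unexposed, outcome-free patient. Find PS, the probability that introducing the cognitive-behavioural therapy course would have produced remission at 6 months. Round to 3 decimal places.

PS ≈ 0.479

p₁ = P(outcome | exposed) = 2961/4487 = 0.65991
p₀ = P(outcome | unexposed) = 530/1528 = 0.34686
Under exogeneity and monotonicity, PS = (p₁ − p₀) / (1 − p₀).
PS = (0.65991 − 0.34686) / (1 − 0.34686) = 0.31305 / 0.65314 ≈ 0.4793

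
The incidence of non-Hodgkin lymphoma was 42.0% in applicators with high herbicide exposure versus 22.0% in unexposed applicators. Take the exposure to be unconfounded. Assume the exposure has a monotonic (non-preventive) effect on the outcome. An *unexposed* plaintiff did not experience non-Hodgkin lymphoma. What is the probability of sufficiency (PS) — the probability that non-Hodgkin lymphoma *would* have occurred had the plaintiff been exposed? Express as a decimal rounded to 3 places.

p₁ = 0.42, p₀ = 0.22.
Under exogeneity and monotonicity, PS = (p₁ − p₀) / (1 − p₀).
PS = (0.42 − 0.22) / (1 − 0.22) = 0.2 / 0.78 ≈ 0.2564

PS ≈ 0.256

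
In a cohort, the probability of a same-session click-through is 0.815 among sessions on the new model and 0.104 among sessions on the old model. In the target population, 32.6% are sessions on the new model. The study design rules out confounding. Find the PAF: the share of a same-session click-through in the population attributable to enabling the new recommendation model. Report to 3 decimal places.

Let p₁ = 0.815, p₀ = 0.104.
Overall risk P(Y=1) = π·p₁ + (1−π)·p₀ = 0.326×0.815 + 0.674×0.104 = 0.33579.
Under exogeneity, PAF = [P(Y=1) − p₀] / P(Y=1).
PAF = (0.33579 − 0.104) / 0.33579 ≈ 0.6903

PAF ≈ 0.690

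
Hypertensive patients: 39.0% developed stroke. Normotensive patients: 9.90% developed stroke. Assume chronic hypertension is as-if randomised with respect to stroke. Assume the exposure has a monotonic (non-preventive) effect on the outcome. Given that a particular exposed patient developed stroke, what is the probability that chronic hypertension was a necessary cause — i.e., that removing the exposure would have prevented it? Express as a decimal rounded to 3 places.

p₁ = 0.39, p₀ = 0.099.
Under exogeneity and monotonicity, PN = (p₁ − p₀) / p₁.
PN = (0.39 − 0.099) / 0.39 = 0.291 / 0.39 ≈ 0.7462

PN ≈ 0.746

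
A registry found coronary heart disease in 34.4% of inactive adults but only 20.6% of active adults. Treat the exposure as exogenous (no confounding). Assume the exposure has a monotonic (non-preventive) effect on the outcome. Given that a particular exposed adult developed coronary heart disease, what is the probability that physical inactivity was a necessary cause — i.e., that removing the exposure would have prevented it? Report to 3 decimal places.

p₁ = 0.344, p₀ = 0.206.
Under exogeneity and monotonicity, PN = (p₁ − p₀) / p₁.
PN = (0.344 − 0.206) / 0.344 = 0.138 / 0.344 ≈ 0.4012

PN ≈ 0.401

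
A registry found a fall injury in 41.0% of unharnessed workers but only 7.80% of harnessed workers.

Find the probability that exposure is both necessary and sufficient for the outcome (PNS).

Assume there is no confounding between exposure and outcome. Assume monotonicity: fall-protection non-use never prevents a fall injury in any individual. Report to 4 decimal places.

PNS ≈ 0.3320

p₁ = 0.41, p₀ = 0.078.
Under exogeneity and monotonicity, PNS = p₁ − p₀.
PNS = 0.41 − 0.078 = 0.332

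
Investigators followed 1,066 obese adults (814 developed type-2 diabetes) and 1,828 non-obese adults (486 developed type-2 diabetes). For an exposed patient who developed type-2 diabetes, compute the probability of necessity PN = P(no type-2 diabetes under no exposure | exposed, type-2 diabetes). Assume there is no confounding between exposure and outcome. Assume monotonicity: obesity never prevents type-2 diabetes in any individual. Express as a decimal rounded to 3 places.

p₁ = P(outcome | exposed) = 814/1066 = 0.7636
p₀ = P(outcome | unexposed) = 486/1828 = 0.26586
Under exogeneity and monotonicity, PN = (p₁ − p₀) / p₁.
PN = (0.7636 − 0.26586) / 0.7636 = 0.49774 / 0.7636 ≈ 0.6518

PN ≈ 0.652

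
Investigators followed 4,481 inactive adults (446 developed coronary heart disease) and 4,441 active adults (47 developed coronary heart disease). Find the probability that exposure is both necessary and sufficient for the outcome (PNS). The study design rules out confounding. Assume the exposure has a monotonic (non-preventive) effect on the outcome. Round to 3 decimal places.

PNS ≈ 0.089

p₁ = P(outcome | exposed) = 446/4481 = 0.099531
p₀ = P(outcome | unexposed) = 47/4441 = 0.010583
Under exogeneity and monotonicity, PNS = p₁ − p₀.
PNS = 0.099531 − 0.010583 = 0.088948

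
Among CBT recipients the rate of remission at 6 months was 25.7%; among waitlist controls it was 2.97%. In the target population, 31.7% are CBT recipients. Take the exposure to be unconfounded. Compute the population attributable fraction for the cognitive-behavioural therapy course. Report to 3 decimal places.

p₁ = 0.257, p₀ = 0.0297.
Overall risk P(Y=1) = π·p₁ + (1−π)·p₀ = 0.317×0.257 + 0.683×0.0297 = 0.10175.
Under exogeneity, PAF = [P(Y=1) − p₀] / P(Y=1).
PAF = (0.10175 − 0.0297) / 0.10175 ≈ 0.7081

PAF ≈ 0.708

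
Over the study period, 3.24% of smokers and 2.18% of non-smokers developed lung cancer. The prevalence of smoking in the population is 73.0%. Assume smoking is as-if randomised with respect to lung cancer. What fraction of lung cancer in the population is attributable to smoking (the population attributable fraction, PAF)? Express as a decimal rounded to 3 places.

PAF ≈ 0.262

p₁ = 0.0324, p₀ = 0.0218.
Overall risk P(Y=1) = π·p₁ + (1−π)·p₀ = 0.73×0.0324 + 0.27×0.0218 = 0.029538.
Under exogeneity, PAF = [P(Y=1) − p₀] / P(Y=1).
PAF = (0.029538 − 0.0218) / 0.029538 ≈ 0.2620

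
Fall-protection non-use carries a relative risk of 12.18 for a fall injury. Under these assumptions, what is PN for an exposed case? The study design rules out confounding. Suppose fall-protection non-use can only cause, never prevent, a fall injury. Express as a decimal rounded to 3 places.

Under exogeneity and monotonicity, PN = (RR − 1) / RR = 1 − 1/RR.
PN = (12.18 − 1) / 12.18 = 11.18 / 12.18 ≈ 0.9179

PN ≈ 0.918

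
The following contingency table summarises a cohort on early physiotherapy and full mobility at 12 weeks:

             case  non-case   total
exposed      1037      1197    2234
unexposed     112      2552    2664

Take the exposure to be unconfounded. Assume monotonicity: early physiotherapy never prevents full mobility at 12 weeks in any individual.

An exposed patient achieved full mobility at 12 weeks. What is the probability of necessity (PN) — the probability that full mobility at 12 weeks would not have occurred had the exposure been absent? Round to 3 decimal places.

p₁ = P(outcome | exposed) = 1037/2234 = 0.46419
p₀ = P(outcome | unexposed) = 112/2664 = 0.042042
Under exogeneity and monotonicity, PN = (p₁ − p₀)/p₁.
PN = (0.46419 − 0.042042) / 0.46419 ≈ 0.9094

PN ≈ 0.909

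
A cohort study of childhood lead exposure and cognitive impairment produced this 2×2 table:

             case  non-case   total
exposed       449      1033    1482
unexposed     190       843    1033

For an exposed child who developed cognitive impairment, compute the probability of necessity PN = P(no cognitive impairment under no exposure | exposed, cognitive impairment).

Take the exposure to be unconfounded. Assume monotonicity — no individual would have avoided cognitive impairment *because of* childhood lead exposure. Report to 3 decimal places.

p₁ = P(outcome | exposed) = 449/1482 = 0.30297
p₀ = P(outcome | unexposed) = 190/1033 = 0.18393
Under exogeneity and monotonicity, PN = (p₁ − p₀)/p₁.
PN = (0.30297 − 0.18393) / 0.30297 ≈ 0.3929

PN ≈ 0.393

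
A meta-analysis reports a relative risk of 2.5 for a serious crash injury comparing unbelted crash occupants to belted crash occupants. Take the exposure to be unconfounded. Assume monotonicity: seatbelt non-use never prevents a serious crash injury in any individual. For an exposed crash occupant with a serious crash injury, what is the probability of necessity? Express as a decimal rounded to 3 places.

PN ≈ 0.600

Under exogeneity and monotonicity, PN = (RR − 1) / RR = 1 − 1/RR.
PN = (2.5 − 1) / 2.5 = 1.5 / 2.5 ≈ 0.6000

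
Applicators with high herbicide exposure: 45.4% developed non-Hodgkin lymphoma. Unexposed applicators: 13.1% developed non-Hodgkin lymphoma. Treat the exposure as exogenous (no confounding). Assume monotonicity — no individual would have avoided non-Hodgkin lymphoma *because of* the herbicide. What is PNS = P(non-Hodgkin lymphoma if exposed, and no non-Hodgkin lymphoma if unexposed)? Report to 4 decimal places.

p₁ = 0.454, p₀ = 0.131.
Under exogeneity and monotonicity, PNS = p₁ − p₀.
PNS = 0.454 − 0.131 = 0.323

PNS ≈ 0.3230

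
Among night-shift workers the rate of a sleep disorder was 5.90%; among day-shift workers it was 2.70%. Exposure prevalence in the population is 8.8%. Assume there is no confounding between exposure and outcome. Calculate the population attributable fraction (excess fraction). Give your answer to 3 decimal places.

PAF ≈ 0.094

p₁ = 0.059, p₀ = 0.027.
Overall risk P(Y=1) = π·p₁ + (1−π)·p₀ = 0.088×0.059 + 0.912×0.027 = 0.029816.
Under exogeneity, PAF = [P(Y=1) − p₀] / P(Y=1).
PAF = (0.029816 − 0.027) / 0.029816 ≈ 0.0944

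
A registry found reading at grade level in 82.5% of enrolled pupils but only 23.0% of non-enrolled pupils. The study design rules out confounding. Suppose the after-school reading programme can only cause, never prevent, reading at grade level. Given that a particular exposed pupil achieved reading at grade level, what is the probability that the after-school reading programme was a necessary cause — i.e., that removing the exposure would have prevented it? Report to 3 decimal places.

p₁ = 0.825, p₀ = 0.23.
Under exogeneity and monotonicity, PN = (p₁ − p₀) / p₁.
PN = (0.825 − 0.23) / 0.825 = 0.595 / 0.825 ≈ 0.7212

PN ≈ 0.721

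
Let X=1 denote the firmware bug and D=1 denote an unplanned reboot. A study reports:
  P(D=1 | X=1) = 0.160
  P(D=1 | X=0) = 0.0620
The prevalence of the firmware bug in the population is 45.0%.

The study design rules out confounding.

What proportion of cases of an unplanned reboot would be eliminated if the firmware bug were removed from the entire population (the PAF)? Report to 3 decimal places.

Let p₁ = 0.16, p₀ = 0.062.
Overall risk P(Y=1) = π·p₁ + (1−π)·p₀ = 0.45×0.16 + 0.55×0.062 = 0.1061.
Under exogeneity, PAF = [P(Y=1) − p₀] / P(Y=1).
PAF = (0.1061 − 0.062) / 0.1061 ≈ 0.4156

PAF ≈ 0.416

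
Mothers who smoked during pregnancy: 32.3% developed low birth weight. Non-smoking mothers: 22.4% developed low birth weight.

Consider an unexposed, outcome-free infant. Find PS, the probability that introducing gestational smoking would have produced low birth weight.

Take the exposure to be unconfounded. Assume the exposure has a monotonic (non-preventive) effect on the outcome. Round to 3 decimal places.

PS ≈ 0.128

p₁ = 0.323, p₀ = 0.224.
Under exogeneity and monotonicity, PS = (p₁ − p₀) / (1 − p₀).
PS = (0.323 − 0.224) / (1 − 0.224) = 0.099 / 0.776 ≈ 0.1276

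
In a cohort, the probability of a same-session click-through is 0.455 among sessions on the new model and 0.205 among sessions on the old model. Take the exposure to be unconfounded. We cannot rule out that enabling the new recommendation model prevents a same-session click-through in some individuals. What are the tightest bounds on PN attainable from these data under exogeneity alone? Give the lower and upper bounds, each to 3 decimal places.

Let p₁ = 0.455, p₀ = 0.205.
Under exogeneity alone the bounds on PN are max{0,(p₁−p₀)/p₁} ≤ PN ≤ min{1,(1−p₀)/p₁}.
  lower = (p₁ − p₀)/p₁ = 0.25 / 0.455 ≈ 0.5495
  upper = min{1, (1 − p₀)/p₁} = 0.795 / 0.455 ≈ 1.7473 → capped at 1

0.549 ≤ PN ≤ 1.000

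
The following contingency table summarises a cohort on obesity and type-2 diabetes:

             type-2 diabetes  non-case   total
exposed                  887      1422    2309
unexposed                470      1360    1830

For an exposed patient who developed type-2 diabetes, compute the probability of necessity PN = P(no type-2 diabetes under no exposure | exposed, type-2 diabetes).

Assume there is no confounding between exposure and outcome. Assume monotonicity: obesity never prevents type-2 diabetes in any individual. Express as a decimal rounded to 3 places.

p₁ = P(outcome | exposed) = 887/2309 = 0.38415
p₀ = P(outcome | unexposed) = 470/1830 = 0.25683
Under exogeneity and monotonicity, PN = (p₁ − p₀)/p₁.
PN = (0.38415 − 0.25683) / 0.38415 ≈ 0.3314

PN ≈ 0.331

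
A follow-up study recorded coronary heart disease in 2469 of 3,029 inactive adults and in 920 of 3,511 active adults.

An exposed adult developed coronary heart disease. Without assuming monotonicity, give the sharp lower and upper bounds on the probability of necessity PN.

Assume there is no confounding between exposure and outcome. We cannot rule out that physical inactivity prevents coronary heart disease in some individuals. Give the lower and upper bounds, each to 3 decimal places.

p₁ = P(outcome | exposed) = 2469/3029 = 0.81512
p₀ = P(outcome | unexposed) = 920/3511 = 0.26203
Under exogeneity alone the bounds on PN are max{0,(p₁−p₀)/p₁} ≤ PN ≤ min{1,(1−p₀)/p₁}.
  lower = (p₁ − p₀)/p₁ = 0.55309 / 0.81512 ≈ 0.6785
  upper = min{1, (1 − p₀)/p₁} = 0.73797 / 0.81512 ≈ 0.9053

0.679 ≤ PN ≤ 0.905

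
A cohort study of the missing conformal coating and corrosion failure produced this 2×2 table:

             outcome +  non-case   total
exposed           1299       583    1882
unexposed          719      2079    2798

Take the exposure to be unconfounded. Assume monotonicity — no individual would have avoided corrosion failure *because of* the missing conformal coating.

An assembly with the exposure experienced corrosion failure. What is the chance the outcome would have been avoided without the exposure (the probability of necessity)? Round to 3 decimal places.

p₁ = P(outcome | exposed) = 1299/1882 = 0.69022
p₀ = P(outcome | unexposed) = 719/2798 = 0.25697
Under exogeneity and monotonicity, PN = (p₁ − p₀)/p₁.
PN = (0.69022 − 0.25697) / 0.69022 ≈ 0.6277

PN ≈ 0.628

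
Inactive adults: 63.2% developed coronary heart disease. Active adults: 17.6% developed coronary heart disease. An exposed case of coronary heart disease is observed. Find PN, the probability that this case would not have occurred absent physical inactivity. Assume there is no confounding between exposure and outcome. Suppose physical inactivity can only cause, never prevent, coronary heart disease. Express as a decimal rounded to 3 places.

PN ≈ 0.722

p₁ = 0.632, p₀ = 0.176.
Under exogeneity and monotonicity, PN = (p₁ − p₀) / p₁.
PN = (0.632 − 0.176) / 0.632 = 0.456 / 0.632 ≈ 0.7215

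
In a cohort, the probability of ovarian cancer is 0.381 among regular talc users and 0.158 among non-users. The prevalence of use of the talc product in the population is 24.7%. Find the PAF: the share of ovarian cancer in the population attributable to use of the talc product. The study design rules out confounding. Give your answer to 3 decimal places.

PAF ≈ 0.258

Let p₁ = 0.381, p₀ = 0.158.
Overall risk P(Y=1) = π·p₁ + (1−π)·p₀ = 0.247×0.381 + 0.753×0.158 = 0.21308.
Under exogeneity, PAF = [P(Y=1) − p₀] / P(Y=1).
PAF = (0.21308 − 0.158) / 0.21308 ≈ 0.2585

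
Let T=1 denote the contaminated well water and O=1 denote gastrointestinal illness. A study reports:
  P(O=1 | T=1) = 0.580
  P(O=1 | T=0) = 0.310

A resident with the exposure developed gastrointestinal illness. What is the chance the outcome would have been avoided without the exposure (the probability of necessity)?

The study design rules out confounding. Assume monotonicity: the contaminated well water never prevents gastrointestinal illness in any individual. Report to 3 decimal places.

PN ≈ 0.466

Let p₁ = 0.58, p₀ = 0.31.
Under exogeneity and monotonicity, PN = (p₁ − p₀) / p₁.
PN = (0.58 − 0.31) / 0.58 = 0.27 / 0.58 ≈ 0.4655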